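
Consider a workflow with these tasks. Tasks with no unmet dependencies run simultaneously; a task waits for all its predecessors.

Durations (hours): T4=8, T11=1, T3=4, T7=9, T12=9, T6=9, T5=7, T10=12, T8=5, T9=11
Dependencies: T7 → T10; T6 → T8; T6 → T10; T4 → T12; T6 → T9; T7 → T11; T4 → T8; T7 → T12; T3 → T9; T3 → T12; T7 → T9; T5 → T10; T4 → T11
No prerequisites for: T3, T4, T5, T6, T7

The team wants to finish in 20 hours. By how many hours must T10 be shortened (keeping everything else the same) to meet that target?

1

Current finish: 21 hours; target: 20.
T10 is on every critical path, so each hour cut from T10 cuts the finish by one (this holds down to a finish of 20).
Need 21 − 20 = 1 hour off T10 → T10 becomes 11 hours, finish becomes 20.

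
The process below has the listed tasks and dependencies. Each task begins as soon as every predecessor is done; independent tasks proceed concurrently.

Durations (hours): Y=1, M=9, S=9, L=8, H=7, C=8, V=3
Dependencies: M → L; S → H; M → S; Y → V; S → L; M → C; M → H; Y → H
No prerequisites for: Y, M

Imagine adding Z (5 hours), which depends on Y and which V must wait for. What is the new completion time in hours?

Originally the job takes 26 hours.
With Z inserted, V now waits for max(Y, Z).
New critical path: M→S→L = 9+9+8 = 26 ⇒ 26 hours.

26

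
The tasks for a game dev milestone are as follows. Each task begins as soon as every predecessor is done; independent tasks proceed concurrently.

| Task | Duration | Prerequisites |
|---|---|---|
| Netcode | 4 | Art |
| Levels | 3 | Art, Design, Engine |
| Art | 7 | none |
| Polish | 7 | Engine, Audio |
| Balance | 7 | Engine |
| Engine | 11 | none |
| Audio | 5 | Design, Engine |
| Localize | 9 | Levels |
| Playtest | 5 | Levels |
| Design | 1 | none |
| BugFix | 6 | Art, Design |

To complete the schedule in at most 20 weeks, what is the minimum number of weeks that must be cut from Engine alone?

3

Current finish: 23 weeks; target: 20.
Engine is on every critical path, so each week cut from Engine cuts the finish by one (this holds down to a finish of 19).
Need 23 − 20 = 3 weeks off Engine → Engine becomes 8 weeks, finish becomes 20.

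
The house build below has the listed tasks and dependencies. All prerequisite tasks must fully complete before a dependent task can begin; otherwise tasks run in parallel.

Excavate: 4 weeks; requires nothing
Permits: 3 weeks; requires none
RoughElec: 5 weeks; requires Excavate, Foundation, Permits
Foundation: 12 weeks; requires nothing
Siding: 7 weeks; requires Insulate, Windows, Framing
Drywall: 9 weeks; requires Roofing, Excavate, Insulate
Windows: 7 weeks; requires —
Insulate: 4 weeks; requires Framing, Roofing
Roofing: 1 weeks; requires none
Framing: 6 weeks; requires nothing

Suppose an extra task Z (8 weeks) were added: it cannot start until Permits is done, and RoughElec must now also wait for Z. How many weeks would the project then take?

19

Originally the project takes 19 weeks.
With Z inserted, RoughElec now waits for max(Excavate, Foundation, Permits, Z).
New critical path: Framing→Insulate→Drywall = 6+4+9 = 19 ⇒ 19 weeks.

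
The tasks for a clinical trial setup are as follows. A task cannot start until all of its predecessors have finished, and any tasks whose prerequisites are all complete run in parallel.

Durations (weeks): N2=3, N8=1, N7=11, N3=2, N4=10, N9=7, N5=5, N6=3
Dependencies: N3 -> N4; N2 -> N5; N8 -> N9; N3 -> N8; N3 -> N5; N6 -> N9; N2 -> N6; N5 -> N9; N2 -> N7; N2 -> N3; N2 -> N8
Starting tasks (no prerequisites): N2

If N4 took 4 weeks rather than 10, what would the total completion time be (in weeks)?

The binding path is N2→N3→N5→N9 = 3+2+5+7 = 17; finish at 17 weeks.
N4 has 2 weeks of float (longest path through it is 15).
No other chain overtakes it, so the finish is 17 weeks.

17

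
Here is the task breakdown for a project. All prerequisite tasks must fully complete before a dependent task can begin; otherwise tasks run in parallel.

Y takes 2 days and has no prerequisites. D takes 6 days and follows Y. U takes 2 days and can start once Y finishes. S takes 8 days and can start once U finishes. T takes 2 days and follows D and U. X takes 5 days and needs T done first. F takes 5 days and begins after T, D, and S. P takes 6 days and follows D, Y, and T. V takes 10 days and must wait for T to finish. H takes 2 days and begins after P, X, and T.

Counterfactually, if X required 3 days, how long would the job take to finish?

20

Critical path before the change: Y→D→T→V = 2+6+2+10 = 20 giving 20 days.
The longest path through X is only 17 days, so X has float 3.
The critical path is still Y→D→T→V; finish is now 20 days.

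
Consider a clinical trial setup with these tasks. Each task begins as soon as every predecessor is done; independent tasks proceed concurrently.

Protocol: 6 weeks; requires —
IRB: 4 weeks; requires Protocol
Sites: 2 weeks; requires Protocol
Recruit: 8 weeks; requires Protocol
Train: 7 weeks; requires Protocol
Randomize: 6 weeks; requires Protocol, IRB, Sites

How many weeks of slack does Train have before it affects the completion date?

Critical path: Protocol→IRB→Randomize = 6+4+6 = 16, so the finish is 16 weeks.
The longest chain containing Train totals 13 weeks.
So Train can slip 16 − 13 = 3 weeks.

3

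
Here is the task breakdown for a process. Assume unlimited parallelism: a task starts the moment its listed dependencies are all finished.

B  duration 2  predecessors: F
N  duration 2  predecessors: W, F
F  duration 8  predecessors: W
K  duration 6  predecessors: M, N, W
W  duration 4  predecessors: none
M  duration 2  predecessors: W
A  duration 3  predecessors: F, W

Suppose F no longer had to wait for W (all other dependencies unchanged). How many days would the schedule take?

16

Original critical path: W→F→N→K = 4+8+2+6 = 20 ⇒ 20 days.
Without W→F, F's earliest start moves from 4 to 0.
The longest chain is now F→N→K = 8+2+6 = 16, so the schedule takes 16 days.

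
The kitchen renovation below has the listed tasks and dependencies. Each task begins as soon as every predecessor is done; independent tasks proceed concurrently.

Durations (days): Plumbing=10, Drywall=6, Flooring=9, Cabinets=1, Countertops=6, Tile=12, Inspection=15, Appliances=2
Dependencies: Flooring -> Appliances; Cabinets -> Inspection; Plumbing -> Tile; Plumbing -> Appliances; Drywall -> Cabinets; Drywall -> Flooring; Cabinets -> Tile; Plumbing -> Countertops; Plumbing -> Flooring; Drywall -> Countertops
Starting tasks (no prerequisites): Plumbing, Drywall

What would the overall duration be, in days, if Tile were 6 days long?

As given, the longest chain is Plumbing→Tile = 10+12 = 22, so the finish is 22 days.
Tile lies on that path, so at 6 days the path becomes 16 days.
The binding chain switches to Drywall→Cabinets→Inspection = 6+1+15 = 22; finish 22 days.

22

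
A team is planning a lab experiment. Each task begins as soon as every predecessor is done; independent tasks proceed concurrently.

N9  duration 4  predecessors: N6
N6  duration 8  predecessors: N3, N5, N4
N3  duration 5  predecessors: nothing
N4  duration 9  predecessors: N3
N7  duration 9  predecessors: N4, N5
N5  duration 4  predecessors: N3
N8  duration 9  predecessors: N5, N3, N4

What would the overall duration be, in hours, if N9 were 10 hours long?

Actual critical path: N3→N4→N6→N9 = 5+9+8+4 = 26 ⇒ 26 hours.
N9 is on the critical path; changing it to 10 makes that path 32 hours.
The critical path is still N3→N4→N6→N9; finish is now 32 hours.

32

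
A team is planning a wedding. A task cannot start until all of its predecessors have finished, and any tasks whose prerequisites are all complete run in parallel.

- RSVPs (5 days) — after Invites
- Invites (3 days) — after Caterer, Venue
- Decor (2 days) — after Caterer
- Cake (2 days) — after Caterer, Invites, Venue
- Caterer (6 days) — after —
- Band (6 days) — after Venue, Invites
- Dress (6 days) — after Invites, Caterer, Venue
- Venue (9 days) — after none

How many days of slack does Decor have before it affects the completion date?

10

The longest chain is Venue→Invites→Dress = 9+3+6 = 18; overall finish 18 days.
Decor finishes as early as 8 and must finish by 18.
Float = 18 − 8 = 10.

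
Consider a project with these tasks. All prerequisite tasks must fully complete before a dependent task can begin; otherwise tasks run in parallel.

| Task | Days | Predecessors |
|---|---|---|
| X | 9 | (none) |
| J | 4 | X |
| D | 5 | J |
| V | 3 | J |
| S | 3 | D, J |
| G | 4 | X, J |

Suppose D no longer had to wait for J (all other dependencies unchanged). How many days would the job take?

17

Before: longest chain X→J→D→S = 9+4+5+3 = 21, finish 21.
Without J→D, D's earliest start moves from 13 to 0.
The longest chain is now X→J→G = 9+4+4 = 17, so the job takes 17 days.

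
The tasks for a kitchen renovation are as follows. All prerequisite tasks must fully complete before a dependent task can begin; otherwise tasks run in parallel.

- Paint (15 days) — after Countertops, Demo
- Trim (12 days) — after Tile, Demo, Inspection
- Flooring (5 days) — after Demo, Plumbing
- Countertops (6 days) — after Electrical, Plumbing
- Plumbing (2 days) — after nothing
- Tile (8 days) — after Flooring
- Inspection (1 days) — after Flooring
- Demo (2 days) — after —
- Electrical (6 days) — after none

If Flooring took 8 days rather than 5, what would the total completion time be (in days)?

The binding path is Demo→Flooring→Tile→Trim = 2+5+8+12 = 27; finish at 27 days.
Since Flooring is critical, the +3 change carries straight to that chain (now 30 days).
That remains the longest chain; total 30 days.

30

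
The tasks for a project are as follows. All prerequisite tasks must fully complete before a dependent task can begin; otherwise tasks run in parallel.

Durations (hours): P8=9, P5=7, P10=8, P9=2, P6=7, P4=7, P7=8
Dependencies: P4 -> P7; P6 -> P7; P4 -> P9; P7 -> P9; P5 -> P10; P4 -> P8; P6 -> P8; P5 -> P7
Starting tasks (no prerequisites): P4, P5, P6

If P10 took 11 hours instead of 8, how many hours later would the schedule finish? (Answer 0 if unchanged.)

1

The binding path is P4→P7→P9 = 7+8+2 = 17; finish at 17 hours.
The longest path through P10 is only 15 hours, so P10 has float 2.
Now P5→P10 = 7+11 = 18 is longest, so the finish becomes 18 hours.
Change in finish: 18 − 17 = +1 hours.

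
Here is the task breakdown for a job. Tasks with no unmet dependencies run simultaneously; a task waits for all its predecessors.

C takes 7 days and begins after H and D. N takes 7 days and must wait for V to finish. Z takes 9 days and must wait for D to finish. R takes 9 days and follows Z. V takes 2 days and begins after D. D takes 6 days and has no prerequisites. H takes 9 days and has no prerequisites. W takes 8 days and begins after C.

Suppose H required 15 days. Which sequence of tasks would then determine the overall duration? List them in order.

As given, the longest chain is H→C→W = 9+7+8 = 24, so the finish is 24 days.
H lies on that path, so at 15 days the path becomes 30 days.
The critical path is still H→C→W; finish is now 30 days.

H, C, W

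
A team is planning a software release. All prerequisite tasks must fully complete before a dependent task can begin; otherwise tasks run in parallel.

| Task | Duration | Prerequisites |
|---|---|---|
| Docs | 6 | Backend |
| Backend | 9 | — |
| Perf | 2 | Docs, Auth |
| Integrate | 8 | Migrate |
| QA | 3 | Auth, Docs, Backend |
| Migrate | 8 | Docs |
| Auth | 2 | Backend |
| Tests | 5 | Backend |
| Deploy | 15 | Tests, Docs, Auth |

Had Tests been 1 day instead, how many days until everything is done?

31

As given, the longest chain is Backend→Docs→Migrate→Integrate = 9+6+8+8 = 31, so the finish is 31 days.
The longest path through Tests is only 29 days, so Tests has float 2.
That remains the longest chain; total 31 days.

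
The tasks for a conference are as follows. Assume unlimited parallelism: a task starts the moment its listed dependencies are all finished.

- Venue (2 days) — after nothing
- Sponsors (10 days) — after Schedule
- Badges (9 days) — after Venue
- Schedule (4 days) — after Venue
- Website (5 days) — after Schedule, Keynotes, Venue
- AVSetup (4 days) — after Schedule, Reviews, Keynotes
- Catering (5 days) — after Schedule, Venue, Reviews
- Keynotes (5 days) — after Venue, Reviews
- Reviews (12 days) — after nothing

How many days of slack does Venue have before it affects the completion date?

6

Critical path: Reviews→Keynotes→Website = 12+5+5 = 22, so the finish is 22 days.
Venue finishes as early as 2 and must finish by 8.
Slack of Venue = 6 − 0 = 6 days.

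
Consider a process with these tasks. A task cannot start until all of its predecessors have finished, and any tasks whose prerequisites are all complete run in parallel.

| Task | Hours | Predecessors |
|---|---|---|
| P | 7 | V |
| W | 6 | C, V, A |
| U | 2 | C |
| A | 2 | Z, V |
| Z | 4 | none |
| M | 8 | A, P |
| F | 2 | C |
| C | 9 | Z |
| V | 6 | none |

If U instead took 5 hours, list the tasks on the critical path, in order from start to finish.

V, P, M

As given, the longest chain is V→P→M = 6+7+8 = 21, so the finish is 21 hours.
U is off the critical path — its longest chain is 15 hours, giving 6 of slack.
The critical path is still V→P→M; finish is now 21 hours.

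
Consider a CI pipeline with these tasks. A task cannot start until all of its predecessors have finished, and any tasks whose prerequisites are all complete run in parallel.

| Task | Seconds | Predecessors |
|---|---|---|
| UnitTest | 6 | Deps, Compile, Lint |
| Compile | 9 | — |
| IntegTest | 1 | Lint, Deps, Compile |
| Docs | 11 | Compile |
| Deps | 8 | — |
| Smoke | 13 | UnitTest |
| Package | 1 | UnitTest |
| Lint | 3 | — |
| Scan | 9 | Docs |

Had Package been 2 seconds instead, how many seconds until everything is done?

29

The binding path is Compile→Docs→Scan = 9+11+9 = 29; finish at 29 seconds.
The longest path through Package is only 16 seconds, so Package has float 13.
No other chain overtakes it, so the finish is 29 seconds.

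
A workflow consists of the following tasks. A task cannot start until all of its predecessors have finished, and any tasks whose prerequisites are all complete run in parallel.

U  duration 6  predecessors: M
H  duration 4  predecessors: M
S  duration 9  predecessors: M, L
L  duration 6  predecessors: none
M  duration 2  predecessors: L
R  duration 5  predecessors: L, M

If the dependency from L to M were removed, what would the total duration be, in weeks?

15

With the dependency in place, L→M→S = 6+2+9 = 17 sets the finish at 17 weeks.
Without L→M, M's earliest start moves from 6 to 0.
New critical path: L→S = 6+9 = 15 ⇒ 15 weeks.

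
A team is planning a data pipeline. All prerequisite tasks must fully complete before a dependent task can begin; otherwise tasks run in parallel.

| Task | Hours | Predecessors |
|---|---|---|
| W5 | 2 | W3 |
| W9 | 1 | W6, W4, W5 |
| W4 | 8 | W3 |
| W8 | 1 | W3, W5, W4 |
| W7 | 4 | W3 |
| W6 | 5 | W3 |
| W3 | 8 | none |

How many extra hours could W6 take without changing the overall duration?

Critical path: W3→W4→W8 = 8+8+1 = 17, so the finish is 17 hours.
W6 finishes as early as 13 and must finish by 16.
Slack of W6 = 11 − 8 = 3 hours.

3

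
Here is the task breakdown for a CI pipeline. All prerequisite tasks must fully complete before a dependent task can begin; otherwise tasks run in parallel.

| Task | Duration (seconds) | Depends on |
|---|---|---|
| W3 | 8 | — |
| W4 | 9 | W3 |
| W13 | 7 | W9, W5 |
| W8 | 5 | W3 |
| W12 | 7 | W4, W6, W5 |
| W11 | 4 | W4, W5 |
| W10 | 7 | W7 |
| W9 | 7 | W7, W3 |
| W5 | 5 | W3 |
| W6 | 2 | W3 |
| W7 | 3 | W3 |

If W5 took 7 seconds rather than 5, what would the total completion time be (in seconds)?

25

Baseline: W3→W7→W9→W13 = 8+3+7+7 = 25 → 25 seconds.
W5 has 5 seconds of float (longest path through it is 20).
No other chain overtakes it, so the finish is 25 seconds.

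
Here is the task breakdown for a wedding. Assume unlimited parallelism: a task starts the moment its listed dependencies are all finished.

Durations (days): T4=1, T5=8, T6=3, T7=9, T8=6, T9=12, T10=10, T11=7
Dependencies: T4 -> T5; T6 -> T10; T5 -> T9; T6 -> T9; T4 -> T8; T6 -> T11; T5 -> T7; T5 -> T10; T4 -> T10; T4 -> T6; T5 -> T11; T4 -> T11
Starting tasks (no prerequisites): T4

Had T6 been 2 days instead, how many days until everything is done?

21

Critical path before the change: T4→T5→T9 = 1+8+12 = 21 giving 21 days.
T6 has 5 days of float (longest path through it is 16).
That remains the longest chain; total 21 days.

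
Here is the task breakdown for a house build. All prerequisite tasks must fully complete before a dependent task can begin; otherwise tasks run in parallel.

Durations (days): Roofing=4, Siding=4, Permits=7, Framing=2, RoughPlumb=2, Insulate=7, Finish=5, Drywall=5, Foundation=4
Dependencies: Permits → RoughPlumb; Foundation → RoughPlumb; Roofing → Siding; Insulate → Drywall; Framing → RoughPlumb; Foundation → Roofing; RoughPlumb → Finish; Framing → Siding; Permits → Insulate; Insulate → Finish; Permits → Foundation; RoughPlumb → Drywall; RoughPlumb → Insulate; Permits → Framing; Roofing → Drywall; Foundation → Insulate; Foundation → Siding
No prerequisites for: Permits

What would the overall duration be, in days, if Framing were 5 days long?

26

As given, the longest chain is Permits→Foundation→RoughPlumb→Insulate→Drywall = 7+4+2+7+5 = 25, so the finish is 25 days.
Framing has 2 days of float (longest path through it is 23).
New critical path: Permits→Framing→RoughPlumb→Insulate→Drywall = 7+5+2+7+5 = 26 ⇒ 26 days.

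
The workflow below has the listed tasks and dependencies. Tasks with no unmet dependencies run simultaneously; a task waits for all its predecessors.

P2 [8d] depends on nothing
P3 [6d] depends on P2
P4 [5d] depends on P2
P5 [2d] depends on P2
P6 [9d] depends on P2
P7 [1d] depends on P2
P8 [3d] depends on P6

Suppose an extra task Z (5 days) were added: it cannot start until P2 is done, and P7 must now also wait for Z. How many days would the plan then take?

Originally the plan takes 20 days.
With Z inserted, P7 now waits for max(P2, Z).
New critical path: P2→P6→P8 = 8+9+3 = 20 ⇒ 20 days.

20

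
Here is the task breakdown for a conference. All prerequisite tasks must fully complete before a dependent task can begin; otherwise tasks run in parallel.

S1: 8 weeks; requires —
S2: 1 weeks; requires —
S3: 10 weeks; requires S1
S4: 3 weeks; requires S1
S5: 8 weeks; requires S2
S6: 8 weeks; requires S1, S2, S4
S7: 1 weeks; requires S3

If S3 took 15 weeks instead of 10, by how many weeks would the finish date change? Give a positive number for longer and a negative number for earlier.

Baseline: S1→S3→S7 = 8+10+1 = 19 → 19 weeks.
S3 lies on that path, so at 15 weeks the path becomes 24 weeks.
That remains the longest chain; total 24 weeks.
Change in finish: 24 − 19 = +5 weeks.

5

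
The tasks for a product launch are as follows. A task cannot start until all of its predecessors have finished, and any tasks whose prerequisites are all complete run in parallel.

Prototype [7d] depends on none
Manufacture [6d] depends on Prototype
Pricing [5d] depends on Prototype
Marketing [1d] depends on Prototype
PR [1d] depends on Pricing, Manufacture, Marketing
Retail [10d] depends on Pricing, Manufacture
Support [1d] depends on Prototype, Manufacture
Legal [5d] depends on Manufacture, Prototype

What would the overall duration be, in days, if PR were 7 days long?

Baseline: Prototype→Manufacture→Retail = 7+6+10 = 23 → 23 days.
PR has 9 days of float (longest path through it is 14).
No other chain overtakes it, so the finish is 23 days.

23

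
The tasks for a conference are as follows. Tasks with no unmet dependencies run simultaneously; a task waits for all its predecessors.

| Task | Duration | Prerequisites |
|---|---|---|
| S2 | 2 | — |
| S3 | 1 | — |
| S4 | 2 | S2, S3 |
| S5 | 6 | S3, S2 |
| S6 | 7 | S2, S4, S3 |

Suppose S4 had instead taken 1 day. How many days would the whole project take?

Baseline: S2→S4→S6 = 2+2+7 = 11 → 11 days.
Since S4 is critical, the -1 change carries straight to that chain (now 10 days).
The critical path is still S2→S4→S6; finish is now 10 days.

10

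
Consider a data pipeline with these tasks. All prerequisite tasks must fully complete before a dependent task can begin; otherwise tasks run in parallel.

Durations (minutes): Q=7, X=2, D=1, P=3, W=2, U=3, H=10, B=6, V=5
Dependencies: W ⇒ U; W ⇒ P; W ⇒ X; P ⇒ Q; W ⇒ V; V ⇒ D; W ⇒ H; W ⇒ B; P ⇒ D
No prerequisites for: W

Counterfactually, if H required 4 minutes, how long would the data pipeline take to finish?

Critical path before the change: W→H = 2+10 = 12 giving 12 minutes.
H lies on that path, so at 4 minutes the path becomes 6 minutes.
Now W→P→Q = 2+3+7 = 12 is longest, so the finish becomes 12 minutes.

12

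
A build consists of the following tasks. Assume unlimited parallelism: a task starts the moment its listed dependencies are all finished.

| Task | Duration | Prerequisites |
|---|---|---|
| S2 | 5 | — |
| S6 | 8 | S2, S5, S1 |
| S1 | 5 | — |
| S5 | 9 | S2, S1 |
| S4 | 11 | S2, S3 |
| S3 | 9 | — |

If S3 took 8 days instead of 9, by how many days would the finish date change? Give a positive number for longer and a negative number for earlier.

As given, the longest chain is S1→S5→S6 = 5+9+8 = 22, so the finish is 22 days.
S3 is off the critical path — its longest chain is 20 days, giving 2 of slack.
That remains the longest chain; total 22 days.
Change in finish: 22 − 22 = +0 days.

0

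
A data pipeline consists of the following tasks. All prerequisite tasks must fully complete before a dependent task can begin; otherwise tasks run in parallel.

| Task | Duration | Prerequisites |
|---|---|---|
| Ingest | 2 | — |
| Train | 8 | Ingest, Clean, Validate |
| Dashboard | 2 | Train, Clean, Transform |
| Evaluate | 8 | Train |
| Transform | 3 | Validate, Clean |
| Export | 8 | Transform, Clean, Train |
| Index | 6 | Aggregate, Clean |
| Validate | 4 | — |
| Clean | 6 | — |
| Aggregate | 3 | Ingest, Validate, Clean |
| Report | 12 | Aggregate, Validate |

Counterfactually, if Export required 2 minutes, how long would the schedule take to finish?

The binding path is Clean→Train→Export = 6+8+8 = 22; finish at 22 minutes.
Export is on the critical path; changing it to 2 makes that path 16 minutes.
New critical path: Clean→Train→Evaluate = 6+8+8 = 22 ⇒ 22 minutes.

22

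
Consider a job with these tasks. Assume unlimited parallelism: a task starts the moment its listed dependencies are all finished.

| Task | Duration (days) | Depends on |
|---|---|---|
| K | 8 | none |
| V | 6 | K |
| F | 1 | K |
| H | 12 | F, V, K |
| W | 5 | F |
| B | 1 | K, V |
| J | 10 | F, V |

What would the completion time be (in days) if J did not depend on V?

With the dependency in place, K→V→H = 8+6+12 = 26 sets the finish at 26 days.
Without V→J, J's earliest start moves from 14 to 9.
The longest chain is now K→V→H = 8+6+12 = 26, so the job takes 26 days.

26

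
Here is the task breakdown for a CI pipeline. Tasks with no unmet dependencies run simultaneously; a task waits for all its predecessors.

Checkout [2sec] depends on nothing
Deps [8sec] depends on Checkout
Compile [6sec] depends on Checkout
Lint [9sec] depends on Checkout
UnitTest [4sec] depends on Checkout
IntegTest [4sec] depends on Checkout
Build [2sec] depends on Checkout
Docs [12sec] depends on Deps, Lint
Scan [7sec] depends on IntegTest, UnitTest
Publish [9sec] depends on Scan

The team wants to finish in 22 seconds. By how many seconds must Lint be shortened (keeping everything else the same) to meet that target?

Current finish: 23 seconds; target: 22.
Lint is on every critical path, so each second cut from Lint cuts the finish by one (this holds down to a finish of 22).
Need 23 − 22 = 1 second off Lint → Lint becomes 8 seconds, finish becomes 22.

1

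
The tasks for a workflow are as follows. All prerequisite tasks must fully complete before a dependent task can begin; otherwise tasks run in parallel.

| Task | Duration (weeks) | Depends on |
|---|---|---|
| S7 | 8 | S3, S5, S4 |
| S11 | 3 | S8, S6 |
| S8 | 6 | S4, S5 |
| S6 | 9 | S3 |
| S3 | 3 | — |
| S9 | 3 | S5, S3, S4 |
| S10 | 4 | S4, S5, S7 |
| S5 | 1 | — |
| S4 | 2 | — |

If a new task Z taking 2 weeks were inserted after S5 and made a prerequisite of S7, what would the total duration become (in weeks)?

Originally the schedule takes 15 weeks.
With Z inserted, S7 now waits for max(S3, S5, S4, Z).
New critical path: S3→S6→S11 = 3+9+3 = 15 ⇒ 15 weeks.

15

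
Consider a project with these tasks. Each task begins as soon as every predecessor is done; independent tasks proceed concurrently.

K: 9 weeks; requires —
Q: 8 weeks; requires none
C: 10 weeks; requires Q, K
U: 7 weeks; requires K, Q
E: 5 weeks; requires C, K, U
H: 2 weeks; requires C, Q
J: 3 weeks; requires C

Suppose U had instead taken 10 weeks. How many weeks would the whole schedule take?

24

Baseline: K→C→E = 9+10+5 = 24 → 24 weeks.
U is off the critical path — its longest chain is 21 weeks, giving 3 of slack.
No other chain overtakes it, so the finish is 24 weeks.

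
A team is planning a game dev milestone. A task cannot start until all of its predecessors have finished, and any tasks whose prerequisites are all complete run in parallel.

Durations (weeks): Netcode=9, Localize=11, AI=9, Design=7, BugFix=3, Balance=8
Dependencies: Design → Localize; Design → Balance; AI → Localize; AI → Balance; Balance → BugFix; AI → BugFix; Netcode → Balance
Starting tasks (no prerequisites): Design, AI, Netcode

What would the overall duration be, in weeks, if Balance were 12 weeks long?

24

Actual critical path: AI→Balance→BugFix = 9+8+3 = 20 ⇒ 20 weeks.
Balance lies on that path, so at 12 weeks the path becomes 24 weeks.
No other chain overtakes it, so the finish is 24 weeks.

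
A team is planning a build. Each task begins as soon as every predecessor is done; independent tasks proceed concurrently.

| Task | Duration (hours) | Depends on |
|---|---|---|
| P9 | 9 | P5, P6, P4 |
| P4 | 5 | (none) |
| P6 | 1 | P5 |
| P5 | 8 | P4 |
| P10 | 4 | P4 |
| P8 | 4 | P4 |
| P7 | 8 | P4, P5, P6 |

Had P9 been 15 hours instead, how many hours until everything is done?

Actual critical path: P4→P5→P6→P9 = 5+8+1+9 = 23 ⇒ 23 hours.
P9 lies on that path, so at 15 hours the path becomes 29 hours.
The critical path is still P4→P5→P6→P9; finish is now 29 hours.

29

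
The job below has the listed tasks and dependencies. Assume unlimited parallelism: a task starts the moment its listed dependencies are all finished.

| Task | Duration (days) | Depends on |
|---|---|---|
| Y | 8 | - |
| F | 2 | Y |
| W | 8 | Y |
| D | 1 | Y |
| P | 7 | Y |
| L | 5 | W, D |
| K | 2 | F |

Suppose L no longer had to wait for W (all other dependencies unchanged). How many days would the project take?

16

Original critical path: Y→W→L = 8+8+5 = 21 ⇒ 21 days.
Without W→L, L's earliest start moves from 16 to 9.
After: Y→W = 8+8 = 16 → 16 days.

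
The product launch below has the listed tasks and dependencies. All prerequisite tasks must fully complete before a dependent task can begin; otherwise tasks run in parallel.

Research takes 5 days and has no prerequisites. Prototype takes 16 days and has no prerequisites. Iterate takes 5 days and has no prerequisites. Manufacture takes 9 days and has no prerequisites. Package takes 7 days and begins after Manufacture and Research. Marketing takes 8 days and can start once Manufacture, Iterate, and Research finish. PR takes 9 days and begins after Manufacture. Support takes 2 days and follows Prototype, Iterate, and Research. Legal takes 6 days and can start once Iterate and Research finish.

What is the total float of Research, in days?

5

The longest chain is Prototype→Support = 16+2 = 18; overall finish 18 days.
The longest chain containing Research totals 13 days.
Slack of Research = 5 − 0 = 5 days.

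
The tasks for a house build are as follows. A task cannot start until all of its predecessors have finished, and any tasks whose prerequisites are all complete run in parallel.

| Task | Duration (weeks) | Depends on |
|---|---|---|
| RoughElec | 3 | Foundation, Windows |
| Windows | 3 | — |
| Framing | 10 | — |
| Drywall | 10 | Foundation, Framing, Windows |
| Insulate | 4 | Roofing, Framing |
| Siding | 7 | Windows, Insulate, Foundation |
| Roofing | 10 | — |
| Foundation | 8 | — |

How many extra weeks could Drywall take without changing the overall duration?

Critical path: Framing→Insulate→Siding = 10+4+7 = 21, so the finish is 21 weeks.
The longest chain containing Drywall totals 20 weeks.
Float = 21 − 20 = 1.

1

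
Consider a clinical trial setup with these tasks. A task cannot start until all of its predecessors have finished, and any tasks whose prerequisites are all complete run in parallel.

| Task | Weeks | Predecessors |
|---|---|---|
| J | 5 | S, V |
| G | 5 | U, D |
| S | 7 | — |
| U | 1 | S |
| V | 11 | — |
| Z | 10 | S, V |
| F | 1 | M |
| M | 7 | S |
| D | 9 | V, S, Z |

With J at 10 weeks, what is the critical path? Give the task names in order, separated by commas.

The binding path is V→Z→D→G = 11+10+9+5 = 35; finish at 35 weeks.
J is off the critical path — its longest chain is 16 weeks, giving 19 of slack.
No other chain overtakes it, so the finish is 35 weeks.

V, Z, D, G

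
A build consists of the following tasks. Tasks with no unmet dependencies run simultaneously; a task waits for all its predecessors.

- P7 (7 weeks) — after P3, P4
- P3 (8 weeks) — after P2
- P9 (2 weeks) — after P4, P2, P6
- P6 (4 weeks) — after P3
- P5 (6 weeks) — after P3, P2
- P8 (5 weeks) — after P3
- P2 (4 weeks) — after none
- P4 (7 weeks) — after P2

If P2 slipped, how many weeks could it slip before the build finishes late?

0

P2→P3→P7 = 4+8+7 = 19 sets the makespan at 19 weeks.
Longest path through P2: 19 weeks (earliest finish 4, latest finish 4).
Float = 19 − 19 = 0.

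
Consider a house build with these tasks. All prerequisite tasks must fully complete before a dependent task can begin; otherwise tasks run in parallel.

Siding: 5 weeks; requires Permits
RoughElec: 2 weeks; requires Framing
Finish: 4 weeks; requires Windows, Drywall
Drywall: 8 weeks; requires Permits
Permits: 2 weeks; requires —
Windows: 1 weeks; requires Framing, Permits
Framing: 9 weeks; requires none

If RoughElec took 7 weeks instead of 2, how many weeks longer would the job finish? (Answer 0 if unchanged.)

The binding path is Permits→Drywall→Finish = 2+8+4 = 14; finish at 14 weeks.
RoughElec has 3 weeks of float (longest path through it is 11).
The binding chain switches to Framing→RoughElec = 9+7 = 16; finish 16 weeks.
Change in finish: 16 − 14 = +2 weeks.

2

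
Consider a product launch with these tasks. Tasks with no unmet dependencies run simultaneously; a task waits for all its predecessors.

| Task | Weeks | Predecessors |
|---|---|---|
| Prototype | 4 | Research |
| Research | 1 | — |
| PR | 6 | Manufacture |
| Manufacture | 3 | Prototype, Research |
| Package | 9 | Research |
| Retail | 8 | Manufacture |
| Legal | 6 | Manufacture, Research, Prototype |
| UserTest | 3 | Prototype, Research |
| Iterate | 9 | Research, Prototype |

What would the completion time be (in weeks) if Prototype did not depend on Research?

With the dependency in place, Research→Prototype→Manufacture→Retail = 1+4+3+8 = 16 sets the finish at 16 weeks.
Without Research→Prototype, Prototype's earliest start moves from 1 to 0.
New critical path: Prototype→Manufacture→Retail = 4+3+8 = 15 ⇒ 15 weeks.

15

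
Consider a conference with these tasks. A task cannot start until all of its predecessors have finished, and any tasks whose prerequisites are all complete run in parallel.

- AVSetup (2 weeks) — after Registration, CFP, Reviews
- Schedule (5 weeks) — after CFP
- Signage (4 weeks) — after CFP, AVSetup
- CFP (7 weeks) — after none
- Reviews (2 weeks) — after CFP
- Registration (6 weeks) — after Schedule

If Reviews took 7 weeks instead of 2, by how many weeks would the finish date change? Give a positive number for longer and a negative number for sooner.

The binding path is CFP→Schedule→Registration→AVSetup→Signage = 7+5+6+2+4 = 24; finish at 24 weeks.
Reviews has 9 weeks of float (longest path through it is 15).
No other chain overtakes it, so the finish is 24 weeks.
Change in finish: 24 − 24 = +0 weeks.

0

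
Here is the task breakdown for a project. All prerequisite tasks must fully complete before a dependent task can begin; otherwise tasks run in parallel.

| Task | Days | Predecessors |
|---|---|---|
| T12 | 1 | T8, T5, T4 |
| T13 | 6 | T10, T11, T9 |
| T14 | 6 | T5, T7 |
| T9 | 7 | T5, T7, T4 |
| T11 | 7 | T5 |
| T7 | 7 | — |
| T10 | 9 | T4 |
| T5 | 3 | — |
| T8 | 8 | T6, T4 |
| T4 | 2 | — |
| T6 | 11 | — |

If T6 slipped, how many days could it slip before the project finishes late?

0

Critical path: T6→T8→T12 = 11+8+1 = 20, so the finish is 20 days.
The longest chain containing T6 totals 20 days.
Slack of T6 = 0 − 0 = 0 days.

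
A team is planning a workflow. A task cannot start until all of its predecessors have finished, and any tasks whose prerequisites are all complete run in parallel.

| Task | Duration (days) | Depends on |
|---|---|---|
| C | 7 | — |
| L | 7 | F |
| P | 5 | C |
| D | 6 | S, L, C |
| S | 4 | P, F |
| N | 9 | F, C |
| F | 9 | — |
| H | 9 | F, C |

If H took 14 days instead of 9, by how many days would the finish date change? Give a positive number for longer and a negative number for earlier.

As given, the longest chain is F→L→D = 9+7+6 = 22, so the finish is 22 days.
H has 4 days of float (longest path through it is 18).
Now F→H = 9+14 = 23 is longest, so the finish becomes 23 days.
Change in finish: 23 − 22 = +1 days.

1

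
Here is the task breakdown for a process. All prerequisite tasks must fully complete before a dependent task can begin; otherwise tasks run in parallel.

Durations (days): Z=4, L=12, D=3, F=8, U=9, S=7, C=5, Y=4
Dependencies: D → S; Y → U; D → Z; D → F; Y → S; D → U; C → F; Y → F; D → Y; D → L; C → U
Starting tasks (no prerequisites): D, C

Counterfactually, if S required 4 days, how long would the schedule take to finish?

16

Critical path before the change: D→Y→U = 3+4+9 = 16 giving 16 days.
S has 2 days of float (longest path through it is 14).
The critical path is still D→Y→U; finish is now 16 days.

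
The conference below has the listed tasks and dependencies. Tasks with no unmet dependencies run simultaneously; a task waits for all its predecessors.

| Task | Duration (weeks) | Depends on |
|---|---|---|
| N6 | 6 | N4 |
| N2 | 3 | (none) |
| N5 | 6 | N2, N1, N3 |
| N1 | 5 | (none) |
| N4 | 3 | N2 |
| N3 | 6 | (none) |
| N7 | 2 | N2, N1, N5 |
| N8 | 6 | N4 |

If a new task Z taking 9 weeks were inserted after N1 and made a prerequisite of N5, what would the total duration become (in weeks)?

22

Originally the plan takes 14 weeks.
With Z inserted, N5 now waits for max(N2, N1, N3, Z).
New critical path: N1→Z→N5→N7 = 5+9+6+2 = 22 ⇒ 22 weeks.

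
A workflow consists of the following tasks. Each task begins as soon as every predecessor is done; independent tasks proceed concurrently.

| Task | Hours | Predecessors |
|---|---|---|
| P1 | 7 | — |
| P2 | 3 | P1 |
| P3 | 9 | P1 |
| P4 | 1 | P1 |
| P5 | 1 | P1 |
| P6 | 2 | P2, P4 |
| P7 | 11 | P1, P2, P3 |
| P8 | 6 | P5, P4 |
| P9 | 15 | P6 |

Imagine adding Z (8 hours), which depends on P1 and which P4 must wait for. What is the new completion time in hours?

Originally the project takes 27 hours.
With Z inserted, P4 now waits for max(P1, Z).
New critical path: P1→Z→P4→P6→P9 = 7+8+1+2+15 = 33 ⇒ 33 hours.

33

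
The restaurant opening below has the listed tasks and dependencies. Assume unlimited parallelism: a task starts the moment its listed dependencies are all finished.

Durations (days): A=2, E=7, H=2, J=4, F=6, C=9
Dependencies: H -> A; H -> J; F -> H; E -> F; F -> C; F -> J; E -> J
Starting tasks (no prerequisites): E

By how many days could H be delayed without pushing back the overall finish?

The longest chain is E→F→C = 7+6+9 = 22; overall finish 22 days.
The longest chain containing H totals 19 days.
Float = 22 − 19 = 3.

3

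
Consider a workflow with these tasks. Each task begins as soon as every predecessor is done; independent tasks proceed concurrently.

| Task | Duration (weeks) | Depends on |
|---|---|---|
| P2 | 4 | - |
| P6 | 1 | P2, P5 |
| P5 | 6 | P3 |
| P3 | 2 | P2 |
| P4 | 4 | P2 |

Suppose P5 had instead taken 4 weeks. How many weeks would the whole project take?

11

Baseline: P2→P3→P5→P6 = 4+2+6+1 = 13 → 13 weeks.
P5 lies on that path, so at 4 weeks the path becomes 11 weeks.
No other chain overtakes it, so the finish is 11 weeks.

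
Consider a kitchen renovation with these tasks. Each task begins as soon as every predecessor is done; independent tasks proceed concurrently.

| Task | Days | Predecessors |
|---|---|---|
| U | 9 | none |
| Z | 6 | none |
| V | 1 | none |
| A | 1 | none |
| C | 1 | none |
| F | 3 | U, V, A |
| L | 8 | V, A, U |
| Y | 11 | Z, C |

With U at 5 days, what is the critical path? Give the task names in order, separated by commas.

Critical path before the change: U→L = 9+8 = 17 giving 17 days.
Since U is critical, the -4 change carries straight to that chain (now 13 days).
Now Z→Y = 6+11 = 17 is longest, so the finish becomes 17 days.

Z, Y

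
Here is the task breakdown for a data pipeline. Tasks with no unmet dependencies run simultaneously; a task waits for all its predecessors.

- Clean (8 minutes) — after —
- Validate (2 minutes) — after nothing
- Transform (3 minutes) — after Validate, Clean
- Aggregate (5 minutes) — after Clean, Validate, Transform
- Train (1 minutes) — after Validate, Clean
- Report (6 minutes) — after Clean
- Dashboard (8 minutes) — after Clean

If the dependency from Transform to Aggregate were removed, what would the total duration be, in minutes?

16

Before: longest chain Clean→Transform→Aggregate = 8+3+5 = 16, finish 16.
Without Transform→Aggregate, Aggregate's earliest start moves from 11 to 8.
After: Clean→Dashboard = 8+8 = 16 → 16 minutes.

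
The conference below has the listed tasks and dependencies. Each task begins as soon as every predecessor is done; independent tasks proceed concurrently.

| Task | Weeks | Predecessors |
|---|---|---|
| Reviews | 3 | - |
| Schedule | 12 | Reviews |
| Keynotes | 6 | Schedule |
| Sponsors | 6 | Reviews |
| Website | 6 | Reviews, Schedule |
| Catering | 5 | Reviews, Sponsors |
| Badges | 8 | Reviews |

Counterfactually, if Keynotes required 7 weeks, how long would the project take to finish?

22

As given, the longest chain is Reviews→Schedule→Keynotes = 3+12+6 = 21, so the finish is 21 weeks.
Keynotes lies on that path, so at 7 weeks the path becomes 22 weeks.
No other chain overtakes it, so the finish is 22 weeks.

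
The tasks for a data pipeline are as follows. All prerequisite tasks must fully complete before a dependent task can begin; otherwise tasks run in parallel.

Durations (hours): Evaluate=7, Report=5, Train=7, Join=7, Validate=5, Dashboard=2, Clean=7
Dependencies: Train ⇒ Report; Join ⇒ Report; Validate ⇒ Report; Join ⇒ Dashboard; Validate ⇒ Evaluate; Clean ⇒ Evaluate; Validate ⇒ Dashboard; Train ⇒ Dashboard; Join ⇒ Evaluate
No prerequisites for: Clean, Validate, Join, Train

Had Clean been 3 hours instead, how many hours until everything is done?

The binding path is Clean→Evaluate = 7+7 = 14; finish at 14 hours.
Clean lies on that path, so at 3 hours the path becomes 10 hours.
Now Join→Evaluate = 7+7 = 14 is longest, so the finish becomes 14 hours.

14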